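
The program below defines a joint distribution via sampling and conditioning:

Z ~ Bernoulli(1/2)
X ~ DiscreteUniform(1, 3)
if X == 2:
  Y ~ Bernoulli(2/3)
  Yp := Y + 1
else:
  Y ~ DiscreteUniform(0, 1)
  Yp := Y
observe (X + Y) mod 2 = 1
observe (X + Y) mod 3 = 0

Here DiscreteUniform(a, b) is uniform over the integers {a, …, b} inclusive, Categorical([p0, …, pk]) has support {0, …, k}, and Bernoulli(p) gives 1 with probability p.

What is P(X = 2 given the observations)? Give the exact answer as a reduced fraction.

Enumerate traces; 4 have nonzero weight after conditioning:
  (Z=0, X=2, Y=1) weight 1/9
  (Z=0, X=3, Y=0) weight 1/12
  (Z=1, X=2, Y=1) weight 1/9
  (Z=1, X=3, Y=0) weight 1/12
Group by X:
  weight(X=2) = 2/9
  weight(X=3) = 1/6
Total weight = 2/9 + 1/6 = 7/18
P(X=2 | obs) = 2/9 / 7/18 = 4/7
P(X=3 | obs) = 1/6 / 7/18 = 3/7

P(X = 2 | obs) = 4/7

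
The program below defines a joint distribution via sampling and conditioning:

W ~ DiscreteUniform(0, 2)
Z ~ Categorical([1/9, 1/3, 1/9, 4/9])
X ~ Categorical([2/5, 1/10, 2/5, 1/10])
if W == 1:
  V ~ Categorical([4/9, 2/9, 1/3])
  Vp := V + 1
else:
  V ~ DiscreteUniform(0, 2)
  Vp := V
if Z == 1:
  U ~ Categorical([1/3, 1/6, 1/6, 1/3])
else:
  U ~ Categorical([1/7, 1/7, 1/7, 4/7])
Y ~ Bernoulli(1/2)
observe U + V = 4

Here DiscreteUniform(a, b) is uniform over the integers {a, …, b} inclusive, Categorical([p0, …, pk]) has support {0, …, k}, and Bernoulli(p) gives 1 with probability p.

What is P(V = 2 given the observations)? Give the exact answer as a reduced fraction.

Enumerate traces; 192 have nonzero weight after conditioning:
  (W=0, Z=0, X=0, V=1, U=3, Y=0) weight 4/2835
  (W=0, Z=0, X=0, V=1, U=3, Y=1) weight 4/2835
  (W=0, Z=0, X=0, V=2, U=2, Y=0) weight 1/2835
  (W=0, Z=0, X=0, V=2, U=2, Y=1) weight 1/2835
  (W=0, Z=0, X=1, V=1, U=3, Y=0) weight 1/2835
  (W=0, Z=0, X=1, V=1, U=3, Y=1) weight 1/2835
  (W=0, Z=0, X=1, V=2, U=2, Y=0) weight 1/11340
  (W=0, Z=0, X=1, V=2, U=2, Y=1) weight 1/11340
  … 184 more
Group by V:
  weight(V=1) = 248/1701
  weight(V=2) = 19/378
Total weight = 248/1701 + 19/378 = 667/3402
P(V=1 | obs) = 248/1701 / 667/3402 = 496/667
P(V=2 | obs) = 19/378 / 667/3402 = 171/667

P(V = 2 | obs) = 171/667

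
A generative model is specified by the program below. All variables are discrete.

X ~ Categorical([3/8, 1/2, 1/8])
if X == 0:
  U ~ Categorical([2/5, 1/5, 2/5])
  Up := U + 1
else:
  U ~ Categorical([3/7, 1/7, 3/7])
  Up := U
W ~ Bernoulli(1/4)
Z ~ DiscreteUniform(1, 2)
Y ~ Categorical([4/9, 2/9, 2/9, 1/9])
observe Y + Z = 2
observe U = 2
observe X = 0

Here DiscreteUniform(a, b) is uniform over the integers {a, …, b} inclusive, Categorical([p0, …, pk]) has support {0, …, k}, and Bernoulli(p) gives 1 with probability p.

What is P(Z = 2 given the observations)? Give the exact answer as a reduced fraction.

P(Z = 2 | obs) = 2/3

Enumerate traces; 4 have nonzero weight after conditioning:
  (X=0, U=2, W=0, Z=1, Y=1) weight 1/80
  (X=0, U=2, W=0, Z=2, Y=0) weight 1/40
  (X=0, U=2, W=1, Z=1, Y=1) weight 1/240
  (X=0, U=2, W=1, Z=2, Y=0) weight 1/120
Group by Z:
  weight(Z=1) = 1/60
  weight(Z=2) = 1/30
Total weight = 1/60 + 1/30 = 1/20
P(Z=1 | obs) = 1/60 / 1/20 = 1/3
P(Z=2 | obs) = 1/30 / 1/20 = 2/3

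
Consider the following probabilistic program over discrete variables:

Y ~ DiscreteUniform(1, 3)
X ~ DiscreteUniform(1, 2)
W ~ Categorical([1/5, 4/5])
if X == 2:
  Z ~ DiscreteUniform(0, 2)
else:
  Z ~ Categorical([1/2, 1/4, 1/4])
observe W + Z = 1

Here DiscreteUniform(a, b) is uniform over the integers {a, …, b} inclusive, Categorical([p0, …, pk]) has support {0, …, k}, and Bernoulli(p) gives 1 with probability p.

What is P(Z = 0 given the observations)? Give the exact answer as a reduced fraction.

Enumerate traces; 12 have nonzero weight after conditioning:
  (Y=1, X=1, W=0, Z=1) weight 1/120
  (Y=1, X=1, W=1, Z=0) weight 1/15
  (Y=1, X=2, W=0, Z=1) weight 1/90
  (Y=1, X=2, W=1, Z=0) weight 2/45
  (Y=2, X=1, W=0, Z=1) weight 1/120
  (Y=2, X=1, W=1, Z=0) weight 1/15
  (Y=2, X=2, W=0, Z=1) weight 1/90
  (Y=2, X=2, W=1, Z=0) weight 2/45
  … 4 more
Group by Z:
  weight(Z=0) = 1/3
  weight(Z=1) = 7/120
Total weight = 1/3 + 7/120 = 47/120
P(Z=0 | obs) = 1/3 / 47/120 = 40/47
P(Z=1 | obs) = 7/120 / 47/120 = 7/47

P(Z = 0 | obs) = 40/47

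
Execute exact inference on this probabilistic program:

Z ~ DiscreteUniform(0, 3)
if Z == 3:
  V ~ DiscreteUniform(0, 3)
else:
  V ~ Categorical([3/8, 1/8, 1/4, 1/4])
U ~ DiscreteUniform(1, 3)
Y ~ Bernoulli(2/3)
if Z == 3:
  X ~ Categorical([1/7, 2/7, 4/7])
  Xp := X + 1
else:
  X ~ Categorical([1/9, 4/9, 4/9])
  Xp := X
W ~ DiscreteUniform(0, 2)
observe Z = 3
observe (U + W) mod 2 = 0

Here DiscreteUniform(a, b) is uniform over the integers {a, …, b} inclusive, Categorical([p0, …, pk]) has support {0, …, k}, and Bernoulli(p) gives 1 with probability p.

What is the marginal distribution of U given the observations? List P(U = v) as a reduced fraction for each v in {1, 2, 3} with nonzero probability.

Enumerate traces; 96 have nonzero weight after conditioning:
  (Z=3, V=0, U=1, Y=0, X=0, W=1) weight 1/3024
  (Z=3, V=0, U=1, Y=0, X=1, W=1) weight 1/1512
  (Z=3, V=0, U=1, Y=0, X=2, W=1) weight 1/756
  (Z=3, V=0, U=1, Y=1, X=0, W=1) weight 1/1512
  (Z=3, V=0, U=1, Y=1, X=1, W=1) weight 1/756
  (Z=3, V=0, U=1, Y=1, X=2, W=1) weight 1/378
  (Z=3, V=0, U=2, Y=0, X=0, W=0) weight 1/3024
  (Z=3, V=0, U=2, Y=0, X=0, W=2) weight 1/3024
  (Z=3, V=0, U=3, Y=0, X=0, W=1) weight 1/3024
  … 87 more
Group by U:
  weight(U=1) = 1/36
  weight(U=2) = 1/18
  weight(U=3) = 1/36
Total weight = 1/36 + 1/18 + 1/36 = 1/9
P(U=1 | obs) = 1/36 / 1/9 = 1/4
P(U=2 | obs) = 1/18 / 1/9 = 1/2
P(U=3 | obs) = 1/36 / 1/9 = 1/4

P(U=1) = 1/4, P(U=2) = 1/2, P(U=3) = 1/4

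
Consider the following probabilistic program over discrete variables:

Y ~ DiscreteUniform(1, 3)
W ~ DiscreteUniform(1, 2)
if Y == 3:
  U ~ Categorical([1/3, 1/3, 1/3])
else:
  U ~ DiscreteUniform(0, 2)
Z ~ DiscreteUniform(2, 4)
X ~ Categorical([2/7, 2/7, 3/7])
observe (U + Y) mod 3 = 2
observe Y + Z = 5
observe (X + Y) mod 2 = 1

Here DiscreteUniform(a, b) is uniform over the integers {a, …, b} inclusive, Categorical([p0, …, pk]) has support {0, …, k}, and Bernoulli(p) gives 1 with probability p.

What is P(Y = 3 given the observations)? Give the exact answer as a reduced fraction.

P(Y = 3 | obs) = 5/12

Enumerate traces; 10 have nonzero weight after conditioning:
  (Y=1, W=1, U=1, Z=4, X=0) weight 1/189
  (Y=1, W=1, U=1, Z=4, X=2) weight 1/126
  (Y=1, W=2, U=1, Z=4, X=0) weight 1/189
  (Y=1, W=2, U=1, Z=4, X=2) weight 1/126
  (Y=2, W=1, U=0, Z=3, X=1) weight 1/189
  (Y=2, W=2, U=0, Z=3, X=1) weight 1/189
  (Y=3, W=1, U=2, Z=2, X=0) weight 1/189
  (Y=3, W=1, U=2, Z=2, X=2) weight 1/126
  … 2 more
Group by Y:
  weight(Y=1) = 5/189
  weight(Y=2) = 2/189
  weight(Y=3) = 5/189
Total weight = 5/189 + 2/189 + 5/189 = 4/63
P(Y=1 | obs) = 5/189 / 4/63 = 5/12
P(Y=2 | obs) = 2/189 / 4/63 = 1/6
P(Y=3 | obs) = 5/189 / 4/63 = 5/12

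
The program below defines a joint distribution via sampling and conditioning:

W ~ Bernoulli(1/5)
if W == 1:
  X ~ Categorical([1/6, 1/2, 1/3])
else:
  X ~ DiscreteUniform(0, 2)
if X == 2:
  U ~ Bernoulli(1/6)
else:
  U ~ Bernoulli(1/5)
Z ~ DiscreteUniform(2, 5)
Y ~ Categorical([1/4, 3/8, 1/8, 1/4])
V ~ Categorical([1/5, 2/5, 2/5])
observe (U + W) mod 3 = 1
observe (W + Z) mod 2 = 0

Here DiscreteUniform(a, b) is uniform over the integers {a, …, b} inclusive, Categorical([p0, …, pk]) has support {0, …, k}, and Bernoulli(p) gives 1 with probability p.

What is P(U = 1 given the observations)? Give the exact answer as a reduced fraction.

Enumerate traces; 144 have nonzero weight after conditioning:
  (W=0, X=0, U=1, Z=2, Y=0, V=0) weight 1/1500
  (W=0, X=0, U=1, Z=2, Y=0, V=1) weight 1/750
  (W=0, X=0, U=1, Z=2, Y=0, V=2) weight 1/750
  (W=0, X=0, U=1, Z=2, Y=1, V=0) weight 1/1000
  (W=0, X=0, U=1, Z=2, Y=1, V=1) weight 1/500
  (W=0, X=0, U=1, Z=2, Y=1, V=2) weight 1/500
  (W=0, X=0, U=1, Z=2, Y=2, V=0) weight 1/3000
  (W=0, X=0, U=1, Z=2, Y=2, V=1) weight 1/1500
  (W=1, X=0, U=0, Z=3, Y=0, V=0) weight 1/3000
  … 135 more
Group by U:
  weight(U=0) = 73/900
  weight(U=1) = 17/225
Total weight = 73/900 + 17/225 = 47/300
P(U=0 | obs) = 73/900 / 47/300 = 73/141
P(U=1 | obs) = 17/225 / 47/300 = 68/141

P(U = 1 | obs) = 68/141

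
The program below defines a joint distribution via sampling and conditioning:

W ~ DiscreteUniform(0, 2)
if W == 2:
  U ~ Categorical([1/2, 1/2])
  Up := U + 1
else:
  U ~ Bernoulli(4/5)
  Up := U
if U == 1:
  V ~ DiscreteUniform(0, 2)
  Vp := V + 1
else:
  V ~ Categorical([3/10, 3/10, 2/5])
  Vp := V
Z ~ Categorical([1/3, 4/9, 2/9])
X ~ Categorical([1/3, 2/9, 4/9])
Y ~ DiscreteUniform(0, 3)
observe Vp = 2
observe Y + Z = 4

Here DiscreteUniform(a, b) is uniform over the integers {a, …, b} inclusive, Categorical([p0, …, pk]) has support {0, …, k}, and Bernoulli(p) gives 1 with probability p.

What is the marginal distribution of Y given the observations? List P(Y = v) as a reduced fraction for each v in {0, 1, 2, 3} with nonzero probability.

Enumerate traces; 36 have nonzero weight after conditioning:
  (W=0, U=0, V=2, Z=1, X=0, Y=3) weight 2/2025
  (W=0, U=0, V=2, Z=1, X=1, Y=3) weight 4/6075
  (W=0, U=0, V=2, Z=1, X=2, Y=3) weight 8/6075
  (W=0, U=0, V=2, Z=2, X=0, Y=2) weight 1/2025
  (W=0, U=0, V=2, Z=2, X=1, Y=2) weight 2/6075
  (W=0, U=0, V=2, Z=2, X=2, Y=2) weight 4/6075
  (W=0, U=1, V=1, Z=1, X=0, Y=3) weight 4/1215
  (W=0, U=1, V=1, Z=1, X=1, Y=3) weight 8/3645
  … 28 more
Group by Y:
  weight(Y=2) = 53/2700
  weight(Y=3) = 53/1350
Total weight = 53/2700 + 53/1350 = 53/900
P(Y=2 | obs) = 53/2700 / 53/900 = 1/3
P(Y=3 | obs) = 53/1350 / 53/900 = 2/3

P(Y=2) = 1/3, P(Y=3) = 2/3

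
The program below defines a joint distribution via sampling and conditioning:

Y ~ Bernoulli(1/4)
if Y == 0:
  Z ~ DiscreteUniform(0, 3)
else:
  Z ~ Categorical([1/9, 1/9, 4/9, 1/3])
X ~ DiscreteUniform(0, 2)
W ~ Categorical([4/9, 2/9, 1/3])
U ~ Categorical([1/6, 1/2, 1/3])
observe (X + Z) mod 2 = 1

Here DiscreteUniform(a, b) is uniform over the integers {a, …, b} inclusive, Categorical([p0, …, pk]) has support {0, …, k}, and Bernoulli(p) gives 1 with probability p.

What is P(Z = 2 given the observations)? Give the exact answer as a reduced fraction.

Enumerate traces; 108 have nonzero weight after conditioning:
  (Y=0, Z=0, X=1, W=0, U=0) weight 1/216
  (Y=0, Z=0, X=1, W=0, U=1) weight 1/72
  (Y=0, Z=0, X=1, W=0, U=2) weight 1/108
  (Y=0, Z=0, X=1, W=1, U=0) weight 1/432
  (Y=0, Z=0, X=1, W=1, U=1) weight 1/144
  (Y=0, Z=0, X=1, W=1, U=2) weight 1/216
  (Y=0, Z=0, X=1, W=2, U=0) weight 1/288
  (Y=0, Z=0, X=1, W=2, U=1) weight 1/96
  (Y=0, Z=1, X=0, W=0, U=0) weight 1/216
  (Y=0, Z=2, X=1, W=0, U=0) weight 1/216
  … 98 more
Group by Z:
  weight(Z=0) = 31/432
  weight(Z=1) = 31/216
  weight(Z=2) = 43/432
  weight(Z=3) = 13/72
Total weight = 31/432 + 31/216 + 43/432 + 13/72 = 107/216
P(Z=0 | obs) = 31/432 / 107/216 = 31/214
P(Z=1 | obs) = 31/216 / 107/216 = 31/107
P(Z=2 | obs) = 43/432 / 107/216 = 43/214
P(Z=3 | obs) = 13/72 / 107/216 = 39/107

P(Z = 2 | obs) = 43/214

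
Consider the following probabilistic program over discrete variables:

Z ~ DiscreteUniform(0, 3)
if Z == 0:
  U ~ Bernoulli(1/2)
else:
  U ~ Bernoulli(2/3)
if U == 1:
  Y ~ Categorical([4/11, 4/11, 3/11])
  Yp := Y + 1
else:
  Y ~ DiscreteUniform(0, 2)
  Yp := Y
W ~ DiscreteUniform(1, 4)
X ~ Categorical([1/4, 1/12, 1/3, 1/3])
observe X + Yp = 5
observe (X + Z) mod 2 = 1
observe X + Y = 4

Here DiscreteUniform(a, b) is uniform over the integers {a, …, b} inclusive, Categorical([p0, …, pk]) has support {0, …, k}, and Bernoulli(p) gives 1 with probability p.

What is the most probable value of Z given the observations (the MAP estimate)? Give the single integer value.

argmax_v P(Z = v | obs) = 2

Enumerate traces; 16 have nonzero weight after conditioning:
  (Z=0, U=1, Y=1, W=1, X=3) weight 1/264
  (Z=0, U=1, Y=1, W=2, X=3) weight 1/264
  (Z=0, U=1, Y=1, W=3, X=3) weight 1/264
  (Z=0, U=1, Y=1, W=4, X=3) weight 1/264
  (Z=1, U=1, Y=2, W=1, X=2) weight 1/264
  (Z=1, U=1, Y=2, W=2, X=2) weight 1/264
  (Z=1, U=1, Y=2, W=3, X=2) weight 1/264
  (Z=1, U=1, Y=2, W=4, X=2) weight 1/264
  (Z=2, U=1, Y=1, W=1, X=3) weight 1/198
  (Z=3, U=1, Y=2, W=1, X=2) weight 1/264
  … 6 more
Group by Z:
  weight(Z=0) = 1/66
  weight(Z=1) = 1/66
  weight(Z=2) = 2/99
  weight(Z=3) = 1/66
Total weight = 1/66 + 1/66 + 2/99 + 1/66 = 13/198
P(Z=0 | obs) = 1/66 / 13/198 = 3/13
P(Z=1 | obs) = 1/66 / 13/198 = 3/13
P(Z=2 | obs) = 2/99 / 13/198 = 4/13
P(Z=3 | obs) = 1/66 / 13/198 = 3/13
argmax = 2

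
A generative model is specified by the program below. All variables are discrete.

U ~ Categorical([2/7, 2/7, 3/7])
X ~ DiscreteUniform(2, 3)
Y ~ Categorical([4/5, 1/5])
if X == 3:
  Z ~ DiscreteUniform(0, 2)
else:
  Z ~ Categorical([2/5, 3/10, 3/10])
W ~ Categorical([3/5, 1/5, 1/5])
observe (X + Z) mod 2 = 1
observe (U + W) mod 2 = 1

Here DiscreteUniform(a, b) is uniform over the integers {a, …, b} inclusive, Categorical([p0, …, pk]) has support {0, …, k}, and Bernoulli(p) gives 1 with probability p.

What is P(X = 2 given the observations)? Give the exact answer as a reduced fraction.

Enumerate traces; 24 have nonzero weight after conditioning:
  (U=0, X=2, Y=0, Z=1, W=1) weight 6/875
  (U=0, X=2, Y=1, Z=1, W=1) weight 3/1750
  (U=0, X=3, Y=0, Z=0, W=1) weight 4/525
  (U=0, X=3, Y=0, Z=2, W=1) weight 4/525
  (U=0, X=3, Y=1, Z=0, W=1) weight 1/525
  (U=0, X=3, Y=1, Z=2, W=1) weight 1/525
  (U=1, X=2, Y=0, Z=1, W=0) weight 18/875
  (U=1, X=2, Y=0, Z=1, W=2) weight 6/875
  … 16 more
Group by X:
  weight(X=2) = 39/700
  weight(X=3) = 13/105
Total weight = 39/700 + 13/105 = 377/2100
P(X=2 | obs) = 39/700 / 377/2100 = 9/29
P(X=3 | obs) = 13/105 / 377/2100 = 20/29

P(X = 2 | obs) = 9/29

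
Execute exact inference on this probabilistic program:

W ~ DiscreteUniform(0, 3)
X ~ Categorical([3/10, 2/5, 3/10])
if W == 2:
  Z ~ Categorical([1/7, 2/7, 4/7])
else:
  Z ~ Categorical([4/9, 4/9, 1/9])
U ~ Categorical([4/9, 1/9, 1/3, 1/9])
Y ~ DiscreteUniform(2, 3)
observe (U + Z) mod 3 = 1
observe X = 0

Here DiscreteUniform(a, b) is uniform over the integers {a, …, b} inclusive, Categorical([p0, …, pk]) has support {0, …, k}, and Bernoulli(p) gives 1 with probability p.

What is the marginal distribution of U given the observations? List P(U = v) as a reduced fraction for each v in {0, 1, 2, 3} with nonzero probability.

P(U=0) = 68/129, P(U=1) = 31/258, P(U=2) = 19/86, P(U=3) = 17/129

Enumerate traces; 32 have nonzero weight after conditioning:
  (W=0, X=0, Z=0, U=1, Y=2) weight 1/540
  (W=0, X=0, Z=0, U=1, Y=3) weight 1/540
  (W=0, X=0, Z=1, U=0, Y=2) weight 1/135
  (W=0, X=0, Z=1, U=0, Y=3) weight 1/135
  (W=0, X=0, Z=1, U=3, Y=2) weight 1/540
  (W=0, X=0, Z=1, U=3, Y=3) weight 1/540
  (W=0, X=0, Z=2, U=2, Y=2) weight 1/720
  (W=0, X=0, Z=2, U=2, Y=3) weight 1/720
  … 24 more
Group by U:
  weight(U=0) = 17/315
  weight(U=1) = 31/2520
  weight(U=2) = 19/840
  weight(U=3) = 17/1260
Total weight = 17/315 + 31/2520 + 19/840 + 17/1260 = 43/420
P(U=0 | obs) = 17/315 / 43/420 = 68/129
P(U=1 | obs) = 31/2520 / 43/420 = 31/258
P(U=2 | obs) = 19/840 / 43/420 = 19/86
P(U=3 | obs) = 17/1260 / 43/420 = 17/129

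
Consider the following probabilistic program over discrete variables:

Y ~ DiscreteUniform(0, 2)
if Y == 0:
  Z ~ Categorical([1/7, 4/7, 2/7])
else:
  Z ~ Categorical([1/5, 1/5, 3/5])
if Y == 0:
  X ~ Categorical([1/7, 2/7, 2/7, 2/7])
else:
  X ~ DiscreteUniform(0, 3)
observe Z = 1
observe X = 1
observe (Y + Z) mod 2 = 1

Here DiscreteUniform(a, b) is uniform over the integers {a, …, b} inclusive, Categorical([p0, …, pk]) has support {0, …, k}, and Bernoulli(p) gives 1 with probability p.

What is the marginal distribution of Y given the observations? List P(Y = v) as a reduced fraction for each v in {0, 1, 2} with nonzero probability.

P(Y=0) = 160/209, P(Y=2) = 49/209

Enumerate traces; 2 have nonzero weight after conditioning:
  (Y=0, Z=1, X=1) weight 8/147
  (Y=2, Z=1, X=1) weight 1/60
Group by Y:
  weight(Y=0) = 8/147
  weight(Y=2) = 1/60
Total weight = 8/147 + 1/60 = 209/2940
P(Y=0 | obs) = 8/147 / 209/2940 = 160/209
P(Y=2 | obs) = 1/60 / 209/2940 = 49/209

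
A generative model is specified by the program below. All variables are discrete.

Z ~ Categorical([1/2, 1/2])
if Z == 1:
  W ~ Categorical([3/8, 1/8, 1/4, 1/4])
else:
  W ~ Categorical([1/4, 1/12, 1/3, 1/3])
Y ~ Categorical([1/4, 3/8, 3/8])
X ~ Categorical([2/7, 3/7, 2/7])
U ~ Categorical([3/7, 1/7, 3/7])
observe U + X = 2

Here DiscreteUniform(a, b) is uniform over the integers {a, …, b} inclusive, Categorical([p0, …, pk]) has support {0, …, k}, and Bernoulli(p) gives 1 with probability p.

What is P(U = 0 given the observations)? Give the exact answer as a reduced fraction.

P(U = 0 | obs) = 2/5

Enumerate traces; 72 have nonzero weight after conditioning:
  (Z=0, W=0, Y=0, X=0, U=2) weight 3/784
  (Z=0, W=0, Y=0, X=1, U=1) weight 3/1568
  (Z=0, W=0, Y=0, X=2, U=0) weight 3/784
  (Z=0, W=0, Y=1, X=0, U=2) weight 9/1568
  (Z=0, W=0, Y=1, X=1, U=1) weight 9/3136
  (Z=0, W=0, Y=1, X=2, U=0) weight 9/1568
  (Z=0, W=0, Y=2, X=0, U=2) weight 9/1568
  (Z=0, W=0, Y=2, X=1, U=1) weight 9/3136
  … 64 more
Group by U:
  weight(U=0) = 6/49
  weight(U=1) = 3/49
  weight(U=2) = 6/49
Total weight = 6/49 + 3/49 + 6/49 = 15/49
P(U=0 | obs) = 6/49 / 15/49 = 2/5
P(U=1 | obs) = 3/49 / 15/49 = 1/5
P(U=2 | obs) = 6/49 / 15/49 = 2/5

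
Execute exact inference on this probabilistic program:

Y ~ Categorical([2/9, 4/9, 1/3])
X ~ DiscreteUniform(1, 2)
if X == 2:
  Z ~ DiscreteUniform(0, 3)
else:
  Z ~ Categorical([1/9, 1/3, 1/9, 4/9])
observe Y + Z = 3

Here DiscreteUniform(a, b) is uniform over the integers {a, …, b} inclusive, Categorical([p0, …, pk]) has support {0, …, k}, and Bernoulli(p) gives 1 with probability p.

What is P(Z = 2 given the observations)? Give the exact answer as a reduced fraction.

P(Z = 2 | obs) = 52/165

Enumerate traces; 6 have nonzero weight after conditioning:
  (Y=0, X=1, Z=3) weight 4/81
  (Y=0, X=2, Z=3) weight 1/36
  (Y=1, X=1, Z=2) weight 2/81
  (Y=1, X=2, Z=2) weight 1/18
  (Y=2, X=1, Z=1) weight 1/18
  (Y=2, X=2, Z=1) weight 1/24
Group by Z:
  weight(Z=1) = 7/72
  weight(Z=2) = 13/162
  weight(Z=3) = 25/324
Total weight = 7/72 + 13/162 + 25/324 = 55/216
P(Z=1 | obs) = 7/72 / 55/216 = 21/55
P(Z=2 | obs) = 13/162 / 55/216 = 52/165
P(Z=3 | obs) = 25/324 / 55/216 = 10/33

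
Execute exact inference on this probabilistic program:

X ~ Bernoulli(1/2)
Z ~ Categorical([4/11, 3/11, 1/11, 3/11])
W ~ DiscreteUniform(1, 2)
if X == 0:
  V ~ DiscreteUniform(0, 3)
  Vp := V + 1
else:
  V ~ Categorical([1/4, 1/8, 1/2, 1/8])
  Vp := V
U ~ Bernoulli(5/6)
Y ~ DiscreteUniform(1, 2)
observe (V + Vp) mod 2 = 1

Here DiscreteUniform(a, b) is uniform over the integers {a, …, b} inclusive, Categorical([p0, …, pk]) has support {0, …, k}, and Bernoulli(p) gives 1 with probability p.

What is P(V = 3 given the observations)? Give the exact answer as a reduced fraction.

Enumerate traces; 128 have nonzero weight after conditioning:
  (X=0, Z=0, W=1, V=0, U=0, Y=1) weight 1/528
  (X=0, Z=0, W=1, V=0, U=0, Y=2) weight 1/528
  (X=0, Z=0, W=1, V=0, U=1, Y=1) weight 5/528
  (X=0, Z=0, W=1, V=0, U=1, Y=2) weight 5/528
  (X=0, Z=0, W=1, V=1, U=0, Y=1) weight 1/528
  (X=0, Z=0, W=1, V=1, U=0, Y=2) weight 1/528
  (X=0, Z=0, W=1, V=1, U=1, Y=1) weight 5/528
  (X=0, Z=0, W=1, V=1, U=1, Y=2) weight 5/528
  (X=0, Z=0, W=1, V=2, U=0, Y=1) weight 1/528
  (X=0, Z=0, W=1, V=3, U=0, Y=1) weight 1/528
  … 118 more
Group by V:
  weight(V=0) = 1/8
  weight(V=1) = 1/8
  weight(V=2) = 1/8
  weight(V=3) = 1/8
Total weight = 1/8 + 1/8 + 1/8 + 1/8 = 1/2
P(V=0 | obs) = 1/8 / 1/2 = 1/4
P(V=1 | obs) = 1/8 / 1/2 = 1/4
P(V=2 | obs) = 1/8 / 1/2 = 1/4
P(V=3 | obs) = 1/8 / 1/2 = 1/4

P(V = 3 | obs) = 1/4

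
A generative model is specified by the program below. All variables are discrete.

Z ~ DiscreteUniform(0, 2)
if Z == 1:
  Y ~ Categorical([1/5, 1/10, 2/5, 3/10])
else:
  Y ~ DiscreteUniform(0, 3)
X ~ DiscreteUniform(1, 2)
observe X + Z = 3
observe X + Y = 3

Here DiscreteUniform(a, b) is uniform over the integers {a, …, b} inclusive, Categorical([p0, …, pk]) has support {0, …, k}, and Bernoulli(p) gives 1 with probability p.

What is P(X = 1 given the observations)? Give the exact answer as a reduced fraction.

P(X = 1 | obs) = 5/7

Enumerate traces; 2 have nonzero weight after conditioning:
  (Z=1, Y=1, X=2) weight 1/60
  (Z=2, Y=2, X=1) weight 1/24
Group by X:
  weight(X=1) = 1/24
  weight(X=2) = 1/60
Total weight = 1/24 + 1/60 = 7/120
P(X=1 | obs) = 1/24 / 7/120 = 5/7
P(X=2 | obs) = 1/60 / 7/120 = 2/7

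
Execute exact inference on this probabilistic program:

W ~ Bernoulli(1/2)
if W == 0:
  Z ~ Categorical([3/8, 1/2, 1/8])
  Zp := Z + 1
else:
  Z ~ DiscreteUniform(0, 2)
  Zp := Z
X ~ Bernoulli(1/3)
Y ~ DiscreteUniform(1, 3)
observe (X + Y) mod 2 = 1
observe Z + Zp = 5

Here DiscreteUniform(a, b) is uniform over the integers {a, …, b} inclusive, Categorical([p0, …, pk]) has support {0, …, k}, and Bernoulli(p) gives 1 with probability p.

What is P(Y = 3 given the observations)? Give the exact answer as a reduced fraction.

Enumerate traces; 3 have nonzero weight after conditioning:
  (W=0, Z=2, X=0, Y=1) weight 1/72
  (W=0, Z=2, X=0, Y=3) weight 1/72
  (W=0, Z=2, X=1, Y=2) weight 1/144
Group by Y:
  weight(Y=1) = 1/72
  weight(Y=2) = 1/144
  weight(Y=3) = 1/72
Total weight = 1/72 + 1/144 + 1/72 = 5/144
P(Y=1 | obs) = 1/72 / 5/144 = 2/5
P(Y=2 | obs) = 1/144 / 5/144 = 1/5
P(Y=3 | obs) = 1/72 / 5/144 = 2/5

P(Y = 3 | obs) = 2/5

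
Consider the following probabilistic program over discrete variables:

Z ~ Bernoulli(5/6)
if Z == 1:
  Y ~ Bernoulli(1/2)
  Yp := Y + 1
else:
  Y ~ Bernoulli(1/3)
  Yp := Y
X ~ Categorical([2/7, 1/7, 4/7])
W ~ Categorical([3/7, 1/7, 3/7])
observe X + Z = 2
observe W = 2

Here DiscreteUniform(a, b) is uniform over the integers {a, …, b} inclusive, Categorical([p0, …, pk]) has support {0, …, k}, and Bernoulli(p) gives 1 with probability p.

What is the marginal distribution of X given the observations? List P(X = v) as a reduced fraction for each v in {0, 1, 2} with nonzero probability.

Enumerate traces; 4 have nonzero weight after conditioning:
  (Z=0, Y=0, X=2, W=2) weight 4/147
  (Z=0, Y=1, X=2, W=2) weight 2/147
  (Z=1, Y=0, X=1, W=2) weight 5/196
  (Z=1, Y=1, X=1, W=2) weight 5/196
Group by X:
  weight(X=1) = 5/98
  weight(X=2) = 2/49
Total weight = 5/98 + 2/49 = 9/98
P(X=1 | obs) = 5/98 / 9/98 = 5/9
P(X=2 | obs) = 2/49 / 9/98 = 4/9

P(X=1) = 5/9, P(X=2) = 4/9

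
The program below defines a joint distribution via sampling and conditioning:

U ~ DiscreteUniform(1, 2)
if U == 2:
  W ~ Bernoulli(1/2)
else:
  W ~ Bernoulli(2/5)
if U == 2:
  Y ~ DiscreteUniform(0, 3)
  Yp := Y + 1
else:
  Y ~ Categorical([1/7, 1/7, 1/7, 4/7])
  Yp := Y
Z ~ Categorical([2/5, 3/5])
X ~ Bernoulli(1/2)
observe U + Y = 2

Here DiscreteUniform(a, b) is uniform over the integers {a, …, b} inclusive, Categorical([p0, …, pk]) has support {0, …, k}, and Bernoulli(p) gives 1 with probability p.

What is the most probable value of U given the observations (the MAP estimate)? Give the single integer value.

argmax_v P(U = v | obs) = 2

Enumerate traces; 16 have nonzero weight after conditioning:
  (U=1, W=0, Y=1, Z=0, X=0) weight 3/350
  (U=1, W=0, Y=1, Z=0, X=1) weight 3/350
  (U=1, W=0, Y=1, Z=1, X=0) weight 9/700
  (U=1, W=0, Y=1, Z=1, X=1) weight 9/700
  (U=1, W=1, Y=1, Z=0, X=0) weight 1/175
  (U=1, W=1, Y=1, Z=0, X=1) weight 1/175
  (U=1, W=1, Y=1, Z=1, X=0) weight 3/350
  (U=1, W=1, Y=1, Z=1, X=1) weight 3/350
  (U=2, W=0, Y=0, Z=0, X=0) weight 1/80
  … 7 more
Group by U:
  weight(U=1) = 1/14
  weight(U=2) = 1/8
Total weight = 1/14 + 1/8 = 11/56
P(U=1 | obs) = 1/14 / 11/56 = 4/11
P(U=2 | obs) = 1/8 / 11/56 = 7/11
argmax = 2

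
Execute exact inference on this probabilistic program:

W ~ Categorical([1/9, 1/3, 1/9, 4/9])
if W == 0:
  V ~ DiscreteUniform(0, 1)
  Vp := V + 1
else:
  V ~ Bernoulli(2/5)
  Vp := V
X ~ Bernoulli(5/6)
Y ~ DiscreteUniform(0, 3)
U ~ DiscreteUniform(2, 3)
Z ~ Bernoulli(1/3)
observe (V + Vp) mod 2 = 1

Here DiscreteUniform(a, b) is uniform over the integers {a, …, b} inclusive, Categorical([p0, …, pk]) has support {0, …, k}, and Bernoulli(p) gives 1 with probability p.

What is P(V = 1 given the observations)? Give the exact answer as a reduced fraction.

Enumerate traces; 64 have nonzero weight after conditioning:
  (W=0, V=0, X=0, Y=0, U=2, Z=0) weight 1/1296
  (W=0, V=0, X=0, Y=0, U=2, Z=1) weight 1/2592
  (W=0, V=0, X=0, Y=0, U=3, Z=0) weight 1/1296
  (W=0, V=0, X=0, Y=0, U=3, Z=1) weight 1/2592
  (W=0, V=0, X=0, Y=1, U=2, Z=0) weight 1/1296
  (W=0, V=0, X=0, Y=1, U=2, Z=1) weight 1/2592
  (W=0, V=0, X=0, Y=1, U=3, Z=0) weight 1/1296
  (W=0, V=0, X=0, Y=1, U=3, Z=1) weight 1/2592
  (W=0, V=1, X=0, Y=0, U=2, Z=0) weight 1/1296
  … 55 more
Group by V:
  weight(V=0) = 1/18
  weight(V=1) = 1/18
Total weight = 1/18 + 1/18 = 1/9
P(V=0 | obs) = 1/18 / 1/9 = 1/2
P(V=1 | obs) = 1/18 / 1/9 = 1/2

P(V = 1 | obs) = 1/2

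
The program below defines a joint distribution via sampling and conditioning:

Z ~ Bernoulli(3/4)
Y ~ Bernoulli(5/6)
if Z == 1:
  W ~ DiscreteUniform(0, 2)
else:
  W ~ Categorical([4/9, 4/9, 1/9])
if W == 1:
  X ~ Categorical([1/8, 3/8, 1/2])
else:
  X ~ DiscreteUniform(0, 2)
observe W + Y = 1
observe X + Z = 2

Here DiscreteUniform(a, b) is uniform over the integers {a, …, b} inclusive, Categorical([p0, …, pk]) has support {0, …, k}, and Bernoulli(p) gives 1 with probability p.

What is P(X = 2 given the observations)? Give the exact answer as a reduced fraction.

Enumerate traces; 4 have nonzero weight after conditioning:
  (Z=0, Y=0, W=1, X=2) weight 1/108
  (Z=0, Y=1, W=0, X=2) weight 5/162
  (Z=1, Y=0, W=1, X=1) weight 1/64
  (Z=1, Y=1, W=0, X=1) weight 5/72
Group by X:
  weight(X=1) = 49/576
  weight(X=2) = 13/324
Total weight = 49/576 + 13/324 = 649/5184
P(X=1 | obs) = 49/576 / 649/5184 = 441/649
P(X=2 | obs) = 13/324 / 649/5184 = 208/649

P(X = 2 | obs) = 208/649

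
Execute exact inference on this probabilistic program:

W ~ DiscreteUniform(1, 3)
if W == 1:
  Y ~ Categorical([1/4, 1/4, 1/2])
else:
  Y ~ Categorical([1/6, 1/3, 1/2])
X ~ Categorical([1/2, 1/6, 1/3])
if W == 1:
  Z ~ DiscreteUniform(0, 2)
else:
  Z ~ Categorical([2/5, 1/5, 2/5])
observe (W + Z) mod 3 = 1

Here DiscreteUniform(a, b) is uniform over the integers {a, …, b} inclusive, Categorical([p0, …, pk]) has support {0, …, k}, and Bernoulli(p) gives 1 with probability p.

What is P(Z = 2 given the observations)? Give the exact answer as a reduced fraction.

P(Z = 2 | obs) = 3/7

Enumerate traces; 27 have nonzero weight after conditioning:
  (W=1, Y=0, X=0, Z=0) weight 1/72
  (W=1, Y=0, X=1, Z=0) weight 1/216
  (W=1, Y=0, X=2, Z=0) weight 1/108
  (W=1, Y=1, X=0, Z=0) weight 1/72
  (W=1, Y=1, X=1, Z=0) weight 1/216
  (W=1, Y=1, X=2, Z=0) weight 1/108
  (W=1, Y=2, X=0, Z=0) weight 1/36
  (W=1, Y=2, X=1, Z=0) weight 1/108
  (W=2, Y=0, X=0, Z=2) weight 1/90
  (W=3, Y=0, X=0, Z=1) weight 1/180
  … 17 more
Group by Z:
  weight(Z=0) = 1/9
  weight(Z=1) = 1/15
  weight(Z=2) = 2/15
Total weight = 1/9 + 1/15 + 2/15 = 14/45
P(Z=0 | obs) = 1/9 / 14/45 = 5/14
P(Z=1 | obs) = 1/15 / 14/45 = 3/14
P(Z=2 | obs) = 2/15 / 14/45 = 3/7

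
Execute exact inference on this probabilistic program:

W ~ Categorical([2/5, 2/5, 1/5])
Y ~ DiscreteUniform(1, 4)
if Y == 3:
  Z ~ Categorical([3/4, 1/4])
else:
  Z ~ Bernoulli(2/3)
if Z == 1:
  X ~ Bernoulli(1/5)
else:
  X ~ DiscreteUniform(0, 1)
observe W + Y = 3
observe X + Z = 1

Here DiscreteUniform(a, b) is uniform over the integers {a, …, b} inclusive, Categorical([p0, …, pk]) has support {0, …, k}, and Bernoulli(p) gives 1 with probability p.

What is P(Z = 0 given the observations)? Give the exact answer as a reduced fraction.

Enumerate traces; 6 have nonzero weight after conditioning:
  (W=0, Y=3, Z=0, X=1) weight 3/80
  (W=0, Y=3, Z=1, X=0) weight 1/50
  (W=1, Y=2, Z=0, X=1) weight 1/60
  (W=1, Y=2, Z=1, X=0) weight 4/75
  (W=2, Y=1, Z=0, X=1) weight 1/120
  (W=2, Y=1, Z=1, X=0) weight 2/75
Group by Z:
  weight(Z=0) = 1/16
  weight(Z=1) = 1/10
Total weight = 1/16 + 1/10 = 13/80
P(Z=0 | obs) = 1/16 / 13/80 = 5/13
P(Z=1 | obs) = 1/10 / 13/80 = 8/13

P(Z = 0 | obs) = 5/13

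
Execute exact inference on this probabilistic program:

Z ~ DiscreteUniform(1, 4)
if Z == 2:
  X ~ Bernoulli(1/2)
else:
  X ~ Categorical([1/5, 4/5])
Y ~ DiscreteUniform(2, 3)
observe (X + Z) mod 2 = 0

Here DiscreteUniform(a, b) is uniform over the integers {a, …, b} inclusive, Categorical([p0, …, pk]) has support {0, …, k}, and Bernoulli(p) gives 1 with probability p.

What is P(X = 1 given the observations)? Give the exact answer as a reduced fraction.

Enumerate traces; 8 have nonzero weight after conditioning:
  (Z=1, X=1, Y=2) weight 1/10
  (Z=1, X=1, Y=3) weight 1/10
  (Z=2, X=0, Y=2) weight 1/16
  (Z=2, X=0, Y=3) weight 1/16
  (Z=3, X=1, Y=2) weight 1/10
  (Z=3, X=1, Y=3) weight 1/10
  (Z=4, X=0, Y=2) weight 1/40
  (Z=4, X=0, Y=3) weight 1/40
Group by X:
  weight(X=0) = 7/40
  weight(X=1) = 2/5
Total weight = 7/40 + 2/5 = 23/40
P(X=0 | obs) = 7/40 / 23/40 = 7/23
P(X=1 | obs) = 2/5 / 23/40 = 16/23

P(X = 1 | obs) = 16/23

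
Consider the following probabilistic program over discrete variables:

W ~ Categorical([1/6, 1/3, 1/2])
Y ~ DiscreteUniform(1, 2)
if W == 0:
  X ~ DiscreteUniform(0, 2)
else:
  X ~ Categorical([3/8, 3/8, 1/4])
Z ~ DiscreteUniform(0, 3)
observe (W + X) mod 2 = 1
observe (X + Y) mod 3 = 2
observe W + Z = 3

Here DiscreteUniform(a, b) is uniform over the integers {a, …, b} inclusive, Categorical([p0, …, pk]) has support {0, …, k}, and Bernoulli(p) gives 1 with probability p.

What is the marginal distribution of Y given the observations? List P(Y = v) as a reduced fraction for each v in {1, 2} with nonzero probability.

P(Y=1) = 35/53, P(Y=2) = 18/53

Enumerate traces; 3 have nonzero weight after conditioning:
  (W=0, Y=1, X=1, Z=3) weight 1/144
  (W=1, Y=2, X=0, Z=2) weight 1/64
  (W=2, Y=1, X=1, Z=1) weight 3/128
Group by Y:
  weight(Y=1) = 35/1152
  weight(Y=2) = 1/64
Total weight = 35/1152 + 1/64 = 53/1152
P(Y=1 | obs) = 35/1152 / 53/1152 = 35/53
P(Y=2 | obs) = 1/64 / 53/1152 = 18/53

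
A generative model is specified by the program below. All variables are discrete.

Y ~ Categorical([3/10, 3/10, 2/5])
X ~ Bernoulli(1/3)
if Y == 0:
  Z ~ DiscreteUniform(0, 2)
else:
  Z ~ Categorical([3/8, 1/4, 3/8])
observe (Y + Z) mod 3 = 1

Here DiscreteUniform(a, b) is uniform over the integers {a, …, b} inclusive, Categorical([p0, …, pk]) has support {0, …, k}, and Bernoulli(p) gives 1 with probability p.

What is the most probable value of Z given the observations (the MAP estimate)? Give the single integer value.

argmax_v P(Z = v | obs) = 2

Enumerate traces; 6 have nonzero weight after conditioning:
  (Y=0, X=0, Z=1) weight 1/15
  (Y=0, X=1, Z=1) weight 1/30
  (Y=1, X=0, Z=0) weight 3/40
  (Y=1, X=1, Z=0) weight 3/80
  (Y=2, X=0, Z=2) weight 1/10
  (Y=2, X=1, Z=2) weight 1/20
Group by Z:
  weight(Z=0) = 9/80
  weight(Z=1) = 1/10
  weight(Z=2) = 3/20
Total weight = 9/80 + 1/10 + 3/20 = 29/80
P(Z=0 | obs) = 9/80 / 29/80 = 9/29
P(Z=1 | obs) = 1/10 / 29/80 = 8/29
P(Z=2 | obs) = 3/20 / 29/80 = 12/29
argmax = 2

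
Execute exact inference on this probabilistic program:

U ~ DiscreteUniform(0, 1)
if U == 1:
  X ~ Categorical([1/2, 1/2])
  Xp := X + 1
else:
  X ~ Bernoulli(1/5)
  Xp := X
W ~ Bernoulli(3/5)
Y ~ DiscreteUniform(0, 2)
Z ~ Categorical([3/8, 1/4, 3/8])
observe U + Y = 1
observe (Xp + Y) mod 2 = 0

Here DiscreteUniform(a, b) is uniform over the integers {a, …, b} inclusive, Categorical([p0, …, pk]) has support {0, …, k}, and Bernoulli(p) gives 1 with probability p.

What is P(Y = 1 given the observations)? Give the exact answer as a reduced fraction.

P(Y = 1 | obs) = 2/7

Enumerate traces; 12 have nonzero weight after conditioning:
  (U=0, X=1, W=0, Y=1, Z=0) weight 1/200
  (U=0, X=1, W=0, Y=1, Z=1) weight 1/300
  (U=0, X=1, W=0, Y=1, Z=2) weight 1/200
  (U=0, X=1, W=1, Y=1, Z=0) weight 3/400
  (U=0, X=1, W=1, Y=1, Z=1) weight 1/200
  (U=0, X=1, W=1, Y=1, Z=2) weight 3/400
  (U=1, X=1, W=0, Y=0, Z=0) weight 1/80
  (U=1, X=1, W=0, Y=0, Z=1) weight 1/120
  … 4 more
Group by Y:
  weight(Y=0) = 1/12
  weight(Y=1) = 1/30
Total weight = 1/12 + 1/30 = 7/60
P(Y=0 | obs) = 1/12 / 7/60 = 5/7
P(Y=1 | obs) = 1/30 / 7/60 = 2/7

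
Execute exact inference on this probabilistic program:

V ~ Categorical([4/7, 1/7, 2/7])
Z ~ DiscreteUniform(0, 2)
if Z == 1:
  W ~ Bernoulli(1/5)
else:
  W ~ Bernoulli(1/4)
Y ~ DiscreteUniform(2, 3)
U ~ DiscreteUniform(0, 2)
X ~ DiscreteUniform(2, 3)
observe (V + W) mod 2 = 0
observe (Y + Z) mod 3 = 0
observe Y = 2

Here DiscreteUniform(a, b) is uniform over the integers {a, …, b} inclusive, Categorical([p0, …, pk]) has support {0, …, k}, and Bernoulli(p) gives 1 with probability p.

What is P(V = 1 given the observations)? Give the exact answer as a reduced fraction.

P(V = 1 | obs) = 1/25

Enumerate traces; 18 have nonzero weight after conditioning:
  (V=0, Z=1, W=0, Y=2, U=0, X=2) weight 4/315
  (V=0, Z=1, W=0, Y=2, U=0, X=3) weight 4/315
  (V=0, Z=1, W=0, Y=2, U=1, X=2) weight 4/315
  (V=0, Z=1, W=0, Y=2, U=1, X=3) weight 4/315
  (V=0, Z=1, W=0, Y=2, U=2, X=2) weight 4/315
  (V=0, Z=1, W=0, Y=2, U=2, X=3) weight 4/315
  (V=1, Z=1, W=1, Y=2, U=0, X=2) weight 1/1260
  (V=1, Z=1, W=1, Y=2, U=0, X=3) weight 1/1260
  (V=2, Z=1, W=0, Y=2, U=0, X=2) weight 2/315
  … 9 more
Group by V:
  weight(V=0) = 8/105
  weight(V=1) = 1/210
  weight(V=2) = 4/105
Total weight = 8/105 + 1/210 + 4/105 = 5/42
P(V=0 | obs) = 8/105 / 5/42 = 16/25
P(V=1 | obs) = 1/210 / 5/42 = 1/25
P(V=2 | obs) = 4/105 / 5/42 = 8/25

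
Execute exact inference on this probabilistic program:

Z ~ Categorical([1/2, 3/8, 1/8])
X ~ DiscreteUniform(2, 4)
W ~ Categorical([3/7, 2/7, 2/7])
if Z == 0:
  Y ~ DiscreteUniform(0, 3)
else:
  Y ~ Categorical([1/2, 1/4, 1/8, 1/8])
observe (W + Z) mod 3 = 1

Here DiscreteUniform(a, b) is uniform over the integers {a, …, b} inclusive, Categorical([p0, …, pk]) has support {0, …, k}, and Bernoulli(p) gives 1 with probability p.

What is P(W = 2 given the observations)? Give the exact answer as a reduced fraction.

P(W = 2 | obs) = 2/19

Enumerate traces; 36 have nonzero weight after conditioning:
  (Z=0, X=2, W=1, Y=0) weight 1/84
  (Z=0, X=2, W=1, Y=1) weight 1/84
  (Z=0, X=2, W=1, Y=2) weight 1/84
  (Z=0, X=2, W=1, Y=3) weight 1/84
  (Z=0, X=3, W=1, Y=0) weight 1/84
  (Z=0, X=3, W=1, Y=1) weight 1/84
  (Z=0, X=3, W=1, Y=2) weight 1/84
  (Z=0, X=3, W=1, Y=3) weight 1/84
  (Z=1, X=2, W=0, Y=0) weight 3/112
  (Z=2, X=2, W=2, Y=0) weight 1/168
  … 26 more
Group by W:
  weight(W=0) = 9/56
  weight(W=1) = 1/7
  weight(W=2) = 1/28
Total weight = 9/56 + 1/7 + 1/28 = 19/56
P(W=0 | obs) = 9/56 / 19/56 = 9/19
P(W=1 | obs) = 1/7 / 19/56 = 8/19
P(W=2 | obs) = 1/28 / 19/56 = 2/19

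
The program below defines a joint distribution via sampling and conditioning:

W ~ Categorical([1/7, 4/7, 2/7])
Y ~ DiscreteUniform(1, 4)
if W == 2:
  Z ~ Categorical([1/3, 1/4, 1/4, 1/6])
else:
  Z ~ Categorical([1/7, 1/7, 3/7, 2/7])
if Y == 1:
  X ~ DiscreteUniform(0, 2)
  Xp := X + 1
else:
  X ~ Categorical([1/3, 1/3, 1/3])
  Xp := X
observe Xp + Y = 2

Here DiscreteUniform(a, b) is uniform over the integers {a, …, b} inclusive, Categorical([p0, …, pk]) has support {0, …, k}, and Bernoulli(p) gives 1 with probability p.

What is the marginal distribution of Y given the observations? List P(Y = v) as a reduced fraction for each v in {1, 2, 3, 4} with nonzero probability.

P(Y=1) = 1/2, P(Y=2) = 1/2

Enumerate traces; 24 have nonzero weight after conditioning:
  (W=0, Y=1, Z=0, X=0) weight 1/588
  (W=0, Y=1, Z=1, X=0) weight 1/588
  (W=0, Y=1, Z=2, X=0) weight 1/196
  (W=0, Y=1, Z=3, X=0) weight 1/294
  (W=0, Y=2, Z=0, X=0) weight 1/588
  (W=0, Y=2, Z=1, X=0) weight 1/588
  (W=0, Y=2, Z=2, X=0) weight 1/196
  (W=0, Y=2, Z=3, X=0) weight 1/294
  … 16 more
Group by Y:
  weight(Y=1) = 1/12
  weight(Y=2) = 1/12
Total weight = 1/12 + 1/12 = 1/6
P(Y=1 | obs) = 1/12 / 1/6 = 1/2
P(Y=2 | obs) = 1/12 / 1/6 = 1/2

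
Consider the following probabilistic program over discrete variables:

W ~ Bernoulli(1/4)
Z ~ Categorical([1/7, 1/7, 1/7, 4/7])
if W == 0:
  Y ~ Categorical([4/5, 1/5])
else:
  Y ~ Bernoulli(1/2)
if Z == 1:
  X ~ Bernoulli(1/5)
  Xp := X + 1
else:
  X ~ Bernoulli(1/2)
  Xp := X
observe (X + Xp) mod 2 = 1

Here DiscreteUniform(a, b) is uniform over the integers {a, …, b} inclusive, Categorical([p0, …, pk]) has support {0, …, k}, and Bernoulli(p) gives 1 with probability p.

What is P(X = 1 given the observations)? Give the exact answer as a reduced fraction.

P(X = 1 | obs) = 1/5

Enumerate traces; 8 have nonzero weight after conditioning:
  (W=0, Z=1, Y=0, X=0) weight 12/175
  (W=0, Z=1, Y=0, X=1) weight 3/175
  (W=0, Z=1, Y=1, X=0) weight 3/175
  (W=0, Z=1, Y=1, X=1) weight 3/700
  (W=1, Z=1, Y=0, X=0) weight 1/70
  (W=1, Z=1, Y=0, X=1) weight 1/280
  (W=1, Z=1, Y=1, X=0) weight 1/70
  (W=1, Z=1, Y=1, X=1) weight 1/280
Group by X:
  weight(X=0) = 4/35
  weight(X=1) = 1/35
Total weight = 4/35 + 1/35 = 1/7
P(X=0 | obs) = 4/35 / 1/7 = 4/5
P(X=1 | obs) = 1/35 / 1/7 = 1/5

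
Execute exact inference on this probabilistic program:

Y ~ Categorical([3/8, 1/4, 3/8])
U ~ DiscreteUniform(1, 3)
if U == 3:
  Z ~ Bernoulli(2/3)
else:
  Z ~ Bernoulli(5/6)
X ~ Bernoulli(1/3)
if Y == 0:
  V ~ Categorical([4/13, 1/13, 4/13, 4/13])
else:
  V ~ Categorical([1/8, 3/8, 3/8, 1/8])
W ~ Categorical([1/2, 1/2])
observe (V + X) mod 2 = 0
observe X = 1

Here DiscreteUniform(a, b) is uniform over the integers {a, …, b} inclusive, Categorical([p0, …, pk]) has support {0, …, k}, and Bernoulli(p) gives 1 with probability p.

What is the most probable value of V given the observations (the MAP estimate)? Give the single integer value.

Enumerate traces; 72 have nonzero weight after conditioning:
  (Y=0, U=1, Z=0, X=1, V=1, W=0) weight 1/3744
  (Y=0, U=1, Z=0, X=1, V=1, W=1) weight 1/3744
  (Y=0, U=1, Z=0, X=1, V=3, W=0) weight 1/936
  (Y=0, U=1, Z=0, X=1, V=3, W=1) weight 1/936
  (Y=0, U=1, Z=1, X=1, V=1, W=0) weight 5/3744
  (Y=0, U=1, Z=1, X=1, V=1, W=1) weight 5/3744
  (Y=0, U=1, Z=1, X=1, V=3, W=0) weight 5/936
  (Y=0, U=1, Z=1, X=1, V=3, W=1) weight 5/936
  … 64 more
Group by V:
  weight(V=1) = 73/832
  weight(V=3) = 161/2496
Total weight = 73/832 + 161/2496 = 95/624
P(V=1 | obs) = 73/832 / 95/624 = 219/380
P(V=3 | obs) = 161/2496 / 95/624 = 161/380
argmax = 1

argmax_v P(V = v | obs) = 1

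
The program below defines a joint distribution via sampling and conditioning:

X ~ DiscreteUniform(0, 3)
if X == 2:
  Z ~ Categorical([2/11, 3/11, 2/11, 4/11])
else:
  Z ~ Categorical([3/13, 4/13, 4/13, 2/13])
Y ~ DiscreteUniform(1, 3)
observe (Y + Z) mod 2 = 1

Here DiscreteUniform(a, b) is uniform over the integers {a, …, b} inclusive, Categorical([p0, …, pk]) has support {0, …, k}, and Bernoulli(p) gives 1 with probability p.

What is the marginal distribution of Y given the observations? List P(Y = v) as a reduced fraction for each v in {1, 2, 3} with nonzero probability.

P(Y=1) = 283/855, P(Y=2) = 289/855, P(Y=3) = 283/855

Enumerate traces; 24 have nonzero weight after conditioning:
  (X=0, Z=0, Y=1) weight 1/52
  (X=0, Z=0, Y=3) weight 1/52
  (X=0, Z=1, Y=2) weight 1/39
  (X=0, Z=2, Y=1) weight 1/39
  (X=0, Z=2, Y=3) weight 1/39
  (X=0, Z=3, Y=2) weight 1/78
  (X=1, Z=0, Y=1) weight 1/52
  (X=1, Z=0, Y=3) weight 1/52
  … 16 more
Group by Y:
  weight(Y=1) = 283/1716
  weight(Y=2) = 289/1716
  weight(Y=3) = 283/1716
Total weight = 283/1716 + 289/1716 + 283/1716 = 285/572
P(Y=1 | obs) = 283/1716 / 285/572 = 283/855
P(Y=2 | obs) = 289/1716 / 285/572 = 289/855
P(Y=3 | obs) = 283/1716 / 285/572 = 283/855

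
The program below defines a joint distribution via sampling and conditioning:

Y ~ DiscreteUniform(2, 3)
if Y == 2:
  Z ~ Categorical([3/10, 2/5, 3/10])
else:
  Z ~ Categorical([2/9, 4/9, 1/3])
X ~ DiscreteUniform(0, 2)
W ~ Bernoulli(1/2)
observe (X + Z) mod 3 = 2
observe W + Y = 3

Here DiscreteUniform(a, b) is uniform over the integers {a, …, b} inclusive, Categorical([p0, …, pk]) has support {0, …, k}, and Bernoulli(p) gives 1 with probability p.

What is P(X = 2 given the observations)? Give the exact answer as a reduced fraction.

P(X = 2 | obs) = 47/180

Enumerate traces; 6 have nonzero weight after conditioning:
  (Y=2, Z=0, X=2, W=1) weight 1/40
  (Y=2, Z=1, X=1, W=1) weight 1/30
  (Y=2, Z=2, X=0, W=1) weight 1/40
  (Y=3, Z=0, X=2, W=0) weight 1/54
  (Y=3, Z=1, X=1, W=0) weight 1/27
  (Y=3, Z=2, X=0, W=0) weight 1/36
Group by X:
  weight(X=0) = 19/360
  weight(X=1) = 19/270
  weight(X=2) = 47/1080
Total weight = 19/360 + 19/270 + 47/1080 = 1/6
P(X=0 | obs) = 19/360 / 1/6 = 19/60
P(X=1 | obs) = 19/270 / 1/6 = 19/45
P(X=2 | obs) = 47/1080 / 1/6 = 47/180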